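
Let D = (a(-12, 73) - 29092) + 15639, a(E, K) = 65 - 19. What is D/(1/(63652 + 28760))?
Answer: -1238967684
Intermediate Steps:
a(E, K) = 46
D = -13407 (D = (46 - 29092) + 15639 = -29046 + 15639 = -13407)
D/(1/(63652 + 28760)) = -13407/(1/(63652 + 28760)) = -13407/(1/92412) = -13407/1/92412 = -13407*92412 = -1238967684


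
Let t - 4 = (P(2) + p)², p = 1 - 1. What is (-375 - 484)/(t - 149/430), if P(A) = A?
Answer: -369370/3291 ≈ -112.24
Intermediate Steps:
p = 0
t = 8 (t = 4 + (2 + 0)² = 4 + 2² = 4 + 4 = 8)
(-375 - 484)/(t - 149/430) = (-375 - 484)/(8 - 149/430) = -859/(8 - 149*1/430) = -859/(8 - 149/430) = -859/3291/430 = -859*430/3291 = -369370/3291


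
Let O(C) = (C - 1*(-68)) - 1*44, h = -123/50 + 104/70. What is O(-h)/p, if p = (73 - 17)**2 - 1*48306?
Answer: -8741/15809500 ≈ -0.00055290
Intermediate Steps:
h = -341/350 (h = -123*1/50 + 104*(1/70) = -123/50 + 52/35 = -341/350 ≈ -0.97429)
p = -45170 (p = 56**2 - 48306 = 3136 - 48306 = -45170)
O(C) = 24 + C (O(C) = (C + 68) - 44 = (68 + C) - 44 = 24 + C)
O(-h)/p = (24 - 1*(-341/350))/(-45170) = (24 + 341/350)*(-1/45170) = (8741/350)*(-1/45170) = -8741/15809500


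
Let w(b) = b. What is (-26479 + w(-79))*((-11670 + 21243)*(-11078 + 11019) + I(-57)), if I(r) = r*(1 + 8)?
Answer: 15013768560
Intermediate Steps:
I(r) = 9*r (I(r) = r*9 = 9*r)
(-26479 + w(-79))*((-11670 + 21243)*(-11078 + 11019) + I(-57)) = (-26479 - 79)*((-11670 + 21243)*(-11078 + 11019) + 9*(-57)) = -26558*(9573*(-59) - 513) = -26558*(-564807 - 513) = -26558*(-565320) = 15013768560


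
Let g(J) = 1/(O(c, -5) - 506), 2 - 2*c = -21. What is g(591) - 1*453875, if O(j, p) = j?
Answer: -448882377/989 ≈ -4.5388e+5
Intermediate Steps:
c = 23/2 (c = 1 - ½*(-21) = 1 + 21/2 = 23/2 ≈ 11.500)
g(J) = -2/989 (g(J) = 1/(23/2 - 506) = 1/(-989/2) = -2/989)
g(591) - 1*453875 = -2/989 - 1*453875 = -2/989 - 453875 = -448882377/989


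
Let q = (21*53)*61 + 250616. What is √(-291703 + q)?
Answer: √26806 ≈ 163.73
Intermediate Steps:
q = 318509 (q = 1113*61 + 250616 = 67893 + 250616 = 318509)
√(-291703 + q) = √(-291703 + 318509) = √26806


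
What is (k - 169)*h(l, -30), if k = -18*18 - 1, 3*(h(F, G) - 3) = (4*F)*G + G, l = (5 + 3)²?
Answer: 1268098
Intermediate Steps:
l = 64 (l = 8² = 64)
h(F, G) = 3 + G/3 + 4*F*G/3 (h(F, G) = 3 + ((4*F)*G + G)/3 = 3 + (4*F*G + G)/3 = 3 + (G + 4*F*G)/3 = 3 + (G/3 + 4*F*G/3) = 3 + G/3 + 4*F*G/3)
k = -325 (k = -324 - 1 = -325)
(k - 169)*h(l, -30) = (-325 - 169)*(3 + (⅓)*(-30) + (4/3)*64*(-30)) = -494*(3 - 10 - 2560) = -494*(-2567) = 1268098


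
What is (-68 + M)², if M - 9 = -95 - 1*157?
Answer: 96721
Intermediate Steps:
M = -243 (M = 9 + (-95 - 1*157) = 9 + (-95 - 157) = 9 - 252 = -243)
(-68 + M)² = (-68 - 243)² = (-311)² = 96721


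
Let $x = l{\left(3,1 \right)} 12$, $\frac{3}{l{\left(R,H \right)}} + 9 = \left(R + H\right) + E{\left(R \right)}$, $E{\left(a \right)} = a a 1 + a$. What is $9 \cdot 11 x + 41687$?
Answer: $\frac{295373}{7} \approx 42196.0$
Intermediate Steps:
$E{\left(a \right)} = a + a^{2}$ ($E{\left(a \right)} = a^{2} \cdot 1 + a = a^{2} + a = a + a^{2}$)
$l{\left(R,H \right)} = \frac{3}{-9 + H + R + R \left(1 + R\right)}$ ($l{\left(R,H \right)} = \frac{3}{-9 + \left(\left(R + H\right) + R \left(1 + R\right)\right)} = \frac{3}{-9 + \left(\left(H + R\right) + R \left(1 + R\right)\right)} = \frac{3}{-9 + \left(H + R + R \left(1 + R\right)\right)} = \frac{3}{-9 + H + R + R \left(1 + R\right)}$)
$x = \frac{36}{7}$ ($x = \frac{3}{-9 + 1 + 3 + 3 \left(1 + 3\right)} 12 = \frac{3}{-9 + 1 + 3 + 3 \cdot 4} \cdot 12 = \frac{3}{-9 + 1 + 3 + 12} \cdot 12 = \frac{3}{7} \cdot 12 = \frac{36}{7} \approx 5.1429$)
$9 \cdot 11 x + 41687 = 9 \cdot 11 \cdot \frac{36}{7} + 41687 = 99 \cdot \frac{36}{7} + 41687 = \frac{3564}{7} + 41687 = \frac{295373}{7}$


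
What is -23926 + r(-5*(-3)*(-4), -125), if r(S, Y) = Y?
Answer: -24051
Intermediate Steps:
-23926 + r(-5*(-3)*(-4), -125) = -23926 - 125 = -24051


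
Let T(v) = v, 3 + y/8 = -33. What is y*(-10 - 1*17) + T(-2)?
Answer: 7774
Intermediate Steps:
y = -288 (y = -24 + 8*(-33) = -24 - 264 = -288)
y*(-10 - 1*17) + T(-2) = -288*(-10 - 1*17) - 2 = -288*(-10 - 17) - 2 = -288*(-27) - 2 = 7776 - 2 = 7774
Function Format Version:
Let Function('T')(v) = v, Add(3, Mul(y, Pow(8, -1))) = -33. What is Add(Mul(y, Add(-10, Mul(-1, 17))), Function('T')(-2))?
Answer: 7774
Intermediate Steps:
y = -288 (y = Add(-24, Mul(8, -33)) = Add(-24, -264) = -288)
Add(Mul(y, Add(-10, Mul(-1, 17))), Function('T')(-2)) = Add(Mul(-288, Add(-10, Mul(-1, 17))), -2) = Add(Mul(-288, Add(-10, -17)), -2) = Add(Mul(-288, -27), -2) = Add(7776, -2) = 7774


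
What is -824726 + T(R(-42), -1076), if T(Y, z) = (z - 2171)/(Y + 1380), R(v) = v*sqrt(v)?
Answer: -135976247929/164874 - 22729*I*sqrt(42)/329748 ≈ -8.2473e+5 - 0.44671*I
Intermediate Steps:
R(v) = v**(3/2)
T(Y, z) = (-2171 + z)/(1380 + Y)
-824726 + T(R(-42), -1076) = -824726 + (-2171 - 1076)/(1380 + (-42)**(3/2)) = -824726 - 3247/(1380 - 42*I*sqrt(42))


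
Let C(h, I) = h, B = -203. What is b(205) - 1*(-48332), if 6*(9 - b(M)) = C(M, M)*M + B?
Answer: 124112/3 ≈ 41371.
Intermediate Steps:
b(M) = 257/6 - M²/6 (b(M) = 9 - (M*M - 203)/6 = 9 - (M² - 203)/6 = 9 - (-203 + M²)/6 = 9 + (203/6 - M²/6) = 257/6 - M²/6)
b(205) - 1*(-48332) = (257/6 - ⅙*205²) - 1*(-48332) = (257/6 - ⅙*42025) + 48332 = (257/6 - 42025/6) + 48332 = -20884/3 + 48332 = 124112/3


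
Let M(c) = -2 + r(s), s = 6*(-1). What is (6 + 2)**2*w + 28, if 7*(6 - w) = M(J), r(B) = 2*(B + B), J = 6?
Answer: 4548/7 ≈ 649.71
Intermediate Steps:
s = -6
r(B) = 4*B (r(B) = 2*(2*B) = 4*B)
M(c) = -26 (M(c) = -2 + 4*(-6) = -2 - 24 = -26)
w = 68/7 (w = 6 - 1/7*(-26) = 6 + 26/7 = 68/7 ≈ 9.7143)
(6 + 2)**2*w + 28 = (6 + 2)**2*(68/7) + 28 = 8**2*(68/7) + 28 = 64*(68/7) + 28 = 4352/7 + 28 = 4548/7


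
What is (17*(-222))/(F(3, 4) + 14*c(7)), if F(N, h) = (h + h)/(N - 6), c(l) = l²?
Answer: -5661/1025 ≈ -5.5229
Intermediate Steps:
F(N, h) = 2*h/(-6 + N) (F(N, h) = (2*h)/(-6 + N) = 2*h/(-6 + N))
(17*(-222))/(F(3, 4) + 14*c(7)) = (17*(-222))/(2*4/(-6 + 3) + 14*7²) = -3774/(2*4/(-3) + 14*49) = -3774/(2*4*(-⅓) + 686) = -3774/(-8/3 + 686) = -3774/2050/3 = -3774*3/2050 = -5661/1025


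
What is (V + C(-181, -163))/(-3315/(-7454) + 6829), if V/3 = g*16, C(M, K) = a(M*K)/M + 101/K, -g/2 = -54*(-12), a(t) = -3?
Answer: -102861860608/11292479771 ≈ -9.1089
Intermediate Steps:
g = -1296 (g = -(-108)*(-12) = -2*648 = -1296)
C(M, K) = -3/M + 101/K
V = -62208 (V = 3*(-1296*16) = 3*(-20736) = -62208)
(V + C(-181, -163))/(-3315/(-7454) + 6829) = (-62208 + (-3/(-181) + 101/(-163)))/(-3315/(-7454) + 6829) = (-62208 + (-3*(-1/181) + 101*(-1/163)))/(-3315*(-1/7454) + 6829) = (-62208 + (3/181 - 101/163))/(3315/7454 + 6829) = (-62208 - 17792/29503)/(50906681/7454) = -1835340416/29503*7454/50906681 = -102861860608/11292479771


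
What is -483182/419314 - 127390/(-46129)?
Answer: 2223407713/1381609679 ≈ 1.6093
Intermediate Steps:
-483182/419314 - 127390/(-46129) = -483182*1/419314 - 127390*(-1/46129) = -34513/29951 + 127390/46129 = 2223407713/1381609679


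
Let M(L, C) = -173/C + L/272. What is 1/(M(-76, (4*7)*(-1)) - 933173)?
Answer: -119/111046885 ≈ -1.0716e-6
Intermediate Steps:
M(L, C) = -173/C + L/272 (M(L, C) = -173/C + L*(1/272) = -173/C + L/272)
1/(M(-76, (4*7)*(-1)) - 933173) = 1/((-173/((4*7)*(-1)) + (1/272)*(-76)) - 933173) = 1/((-173/(28*(-1)) - 19/68) - 933173) = 1/((-173/(-28) - 19/68) - 933173) = 1/((-173*(-1/28) - 19/68) - 933173) = 1/((173/28 - 19/68) - 933173) = 1/(702/119 - 933173) = 1/(-111046885/119) = -119/111046885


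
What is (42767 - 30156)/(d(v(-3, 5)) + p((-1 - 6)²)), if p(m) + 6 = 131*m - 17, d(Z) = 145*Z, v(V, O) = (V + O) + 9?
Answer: 12611/7991 ≈ 1.5781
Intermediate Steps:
v(V, O) = 9 + O + V (v(V, O) = (O + V) + 9 = 9 + O + V)
p(m) = -23 + 131*m (p(m) = -6 + (131*m - 17) = -6 + (-17 + 131*m) = -23 + 131*m)
(42767 - 30156)/(d(v(-3, 5)) + p((-1 - 6)²)) = (42767 - 30156)/(145*(9 + 5 - 3) + (-23 + 131*(-1 - 6)²)) = 12611/(145*11 + (-23 + 131*(-7)²)) = 12611/(1595 + (-23 + 131*49)) = 12611/(1595 + (-23 + 6419)) = 12611/(1595 + 6396) = 12611/7991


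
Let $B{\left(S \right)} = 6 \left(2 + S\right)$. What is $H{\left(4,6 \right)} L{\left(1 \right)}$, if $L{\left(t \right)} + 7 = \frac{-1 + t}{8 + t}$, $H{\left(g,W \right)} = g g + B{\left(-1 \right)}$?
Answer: $-154$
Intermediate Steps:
$B{\left(S \right)} = 12 + 6 S$
$H{\left(g,W \right)} = 6 + g^{2}$ ($H{\left(g,W \right)} = g g + \left(12 + 6 \left(-1\right)\right) = g^{2} + \left(12 - 6\right) = g^{2} + 6 = 6 + g^{2}$)
$L{\left(t \right)} = -7 + \frac{-1 + t}{8 + t}$
$H{\left(4,6 \right)} L{\left(1 \right)} = \left(6 + 4^{2}\right) \frac{3 \left(-19 - 2\right)}{8 + 1} = \left(6 + 16\right) \frac{3 \left(-19 - 2\right)}{9} = 22 \cdot 3 \cdot \frac{1}{9} \left(-21\right) = 22 \left(-7\right) = -154$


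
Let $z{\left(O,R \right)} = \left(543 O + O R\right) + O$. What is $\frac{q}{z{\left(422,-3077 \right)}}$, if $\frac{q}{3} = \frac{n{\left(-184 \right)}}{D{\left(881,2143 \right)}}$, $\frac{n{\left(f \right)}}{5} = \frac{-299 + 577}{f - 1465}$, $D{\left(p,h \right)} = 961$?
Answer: $\frac{2085}{846957637007} \approx 2.4618 \cdot 10^{-9}$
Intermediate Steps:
$z{\left(O,R \right)} = 544 O + O R$
$n{\left(f \right)} = \frac{1390}{-1465 + f}$ ($n{\left(f \right)} = 5 \frac{-299 + 577}{f - 1465} = 5 \frac{278}{-1465 + f} = \frac{1390}{-1465 + f}$)
$q = - \frac{4170}{1584689}$ ($q = 3 \frac{1390 \frac{1}{-1465 - 184}}{961} = 3 \frac{1390}{-1649} \cdot \frac{1}{961} = 3 \cdot 1390 \left(- \frac{1}{1649}\right) \frac{1}{961} = 3 \left(\left(- \frac{1390}{1649}\right) \frac{1}{961}\right) = 3 \left(- \frac{1390}{1584689}\right) = - \frac{4170}{1584689} \approx -0.0026314$)
$\frac{q}{z{\left(422,-3077 \right)}} = - \frac{4170}{1584689 \cdot 422 \left(544 - 3077\right)} = - \frac{4170}{1584689 \cdot 422 \left(-2533\right)} = - \frac{4170}{1584689 \left(-1068926\right)} = \left(- \frac{4170}{1584689}\right) \left(- \frac{1}{1068926}\right) = \frac{2085}{846957637007}$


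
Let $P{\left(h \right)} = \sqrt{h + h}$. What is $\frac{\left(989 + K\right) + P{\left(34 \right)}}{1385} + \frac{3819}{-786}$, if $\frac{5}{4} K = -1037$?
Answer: $- \frac{8606711}{1814350} + \frac{2 \sqrt{17}}{1385} \approx -4.7377$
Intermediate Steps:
$K = - \frac{4148}{5}$ ($K = \frac{4}{5} \left(-1037\right) = - \frac{4148}{5} \approx -829.6$)
$P{\left(h \right)} = \sqrt{2} \sqrt{h}$ ($P{\left(h \right)} = \sqrt{2 h} = \sqrt{2} \sqrt{h}$)
$\frac{\left(989 + K\right) + P{\left(34 \right)}}{1385} + \frac{3819}{-786} = \frac{\left(989 - \frac{4148}{5}\right) + \sqrt{2} \sqrt{34}}{1385} + \frac{3819}{-786} = \left(\frac{797}{5} + 2 \sqrt{17}\right) \frac{1}{1385} + 3819 \left(- \frac{1}{786}\right) = \left(\frac{797}{6925} + \frac{2 \sqrt{17}}{1385}\right) - \frac{1273}{262} = - \frac{8606711}{1814350} + \frac{2 \sqrt{17}}{1385}$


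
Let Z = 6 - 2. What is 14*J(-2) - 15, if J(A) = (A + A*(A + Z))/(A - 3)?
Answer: 9/5 ≈ 1.8000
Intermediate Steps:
Z = 4
J(A) = (A + A*(4 + A))/(-3 + A) (J(A) = (A + A*(A + 4))/(A - 3) = (A + A*(4 + A))/(-3 + A))
14*J(-2) - 15 = 14*(-2*(5 - 2)/(-3 - 2)) - 15 = 14*(-2*3/(-5)) - 15 = 14*(-2*(-1/5)*3) - 15 = 14*(6/5) - 15 = 84/5 - 15 = 9/5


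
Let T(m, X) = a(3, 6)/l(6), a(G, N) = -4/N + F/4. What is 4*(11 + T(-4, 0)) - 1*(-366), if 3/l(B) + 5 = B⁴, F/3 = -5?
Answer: -64733/9 ≈ -7192.6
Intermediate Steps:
F = -15 (F = 3*(-5) = -15)
a(G, N) = -15/4 - 4/N (a(G, N) = -4/N - 15/4 = -15/4 - 4/N)
l(B) = 3/(-5 + B⁴)
T(m, X) = -68423/36 (T(m, X) = (-15/4 - 4/6)/((3/(-5 + 6⁴))) = (-15/4 - 4*⅙)/((3/(-5 + 1296))) = (-15/4 - ⅔)/((3/1291)) = -53/(12*(3*(1/1291))) = -53/(12*3/1291) = -53/12*1291/3 = -68423/36)
4*(11 + T(-4, 0)) - 1*(-366) = 4*(11 - 68423/36) - 1*(-366) = 4*(-68027/36) + 366 = -68027/9 + 366 = -64733/9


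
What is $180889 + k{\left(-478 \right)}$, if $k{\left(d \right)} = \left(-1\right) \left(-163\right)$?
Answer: $181052$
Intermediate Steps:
$k{\left(d \right)} = 163$
$180889 + k{\left(-478 \right)} = 180889 + 163 = 181052$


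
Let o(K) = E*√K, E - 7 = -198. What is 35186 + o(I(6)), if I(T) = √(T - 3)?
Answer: 35186 - 191*3^(¼) ≈ 34935.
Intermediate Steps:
E = -191 (E = 7 - 198 = -191)
I(T) = √(-3 + T)
o(K) = -191*√K
35186 + o(I(6)) = 35186 - 191*(-3 + 6)^(¼) = 35186 - 191*3^(¼)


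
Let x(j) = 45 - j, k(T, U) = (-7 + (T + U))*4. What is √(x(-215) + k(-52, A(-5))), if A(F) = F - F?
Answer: 2*√6 ≈ 4.8990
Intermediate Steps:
A(F) = 0
k(T, U) = -28 + 4*T + 4*U (k(T, U) = (-7 + T + U)*4 = -28 + 4*T + 4*U)
√(x(-215) + k(-52, A(-5))) = √((45 - 1*(-215)) + (-28 + 4*(-52) + 4*0)) = √((45 + 215) + (-28 - 208 + 0)) = √(260 - 236) = √24 = 2*√6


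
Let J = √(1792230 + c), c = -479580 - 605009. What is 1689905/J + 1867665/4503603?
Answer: 622555/1501201 + 1689905*√707641/707641 ≈ 2009.3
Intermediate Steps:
c = -1084589
J = √707641 (J = √(1792230 - 1084589) = √707641 ≈ 841.21)
1689905/J + 1867665/4503603 = 1689905/(√707641) + 1867665/4503603 = 1689905*(√707641/707641) + 1867665*(1/4503603) = 1689905*√707641/707641 + 622555/1501201 = 622555/1501201 + 1689905*√707641/707641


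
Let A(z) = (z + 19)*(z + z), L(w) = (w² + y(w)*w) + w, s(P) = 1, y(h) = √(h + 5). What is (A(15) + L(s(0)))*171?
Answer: 174762 + 171*√6 ≈ 1.7518e+5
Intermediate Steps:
y(h) = √(5 + h)
L(w) = w + w² + w*√(5 + w) (L(w) = (w² + √(5 + w)*w) + w = (w² + w*√(5 + w)) + w = w + w² + w*√(5 + w))
A(z) = 2*z*(19 + z) (A(z) = (19 + z)*(2*z) = 2*z*(19 + z))
(A(15) + L(s(0)))*171 = (2*15*(19 + 15) + 1*(1 + 1 + √(5 + 1)))*171 = (2*15*34 + 1*(1 + 1 + √6))*171 = (1020 + 1*(2 + √6))*171 = (1020 + (2 + √6))*171 = (1022 + √6)*171 = 174762 + 171*√6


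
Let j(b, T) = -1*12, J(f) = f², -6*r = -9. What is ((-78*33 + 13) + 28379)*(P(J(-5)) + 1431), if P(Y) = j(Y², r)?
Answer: 36635742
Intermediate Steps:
r = 3/2 (r = -⅙*(-9) = 3/2 ≈ 1.5000)
j(b, T) = -12
P(Y) = -12
((-78*33 + 13) + 28379)*(P(J(-5)) + 1431) = ((-78*33 + 13) + 28379)*(-12 + 1431) = ((-2574 + 13) + 28379)*1419 = (-2561 + 28379)*1419 = 25818*1419 = 36635742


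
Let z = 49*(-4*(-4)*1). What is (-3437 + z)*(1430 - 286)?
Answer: -3035032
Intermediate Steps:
z = 784 (z = 49*(16*1) = 49*16 = 784)
(-3437 + z)*(1430 - 286) = (-3437 + 784)*(1430 - 286) = -2653*1144 = -3035032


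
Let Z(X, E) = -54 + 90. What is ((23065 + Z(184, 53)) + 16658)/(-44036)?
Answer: -39759/44036 ≈ -0.90287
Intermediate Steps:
Z(X, E) = 36
((23065 + Z(184, 53)) + 16658)/(-44036) = ((23065 + 36) + 16658)/(-44036) = (23101 + 16658)*(-1/44036) = 39759*(-1/44036) = -39759/44036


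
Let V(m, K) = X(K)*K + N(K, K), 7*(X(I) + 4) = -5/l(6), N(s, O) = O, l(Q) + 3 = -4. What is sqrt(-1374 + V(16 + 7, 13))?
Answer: 2*I*sqrt(17293)/7 ≈ 37.572*I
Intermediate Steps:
l(Q) = -7 (l(Q) = -3 - 4 = -7)
X(I) = -191/49 (X(I) = -4 + (-5/(-7))/7 = -4 + (-5*(-1/7))/7 = -4 + (1/7)*(5/7) = -4 + 5/49 = -191/49)
V(m, K) = -142*K/49 (V(m, K) = -191*K/49 + K = -142*K/49)
sqrt(-1374 + V(16 + 7, 13)) = sqrt(-1374 - 142/49*13) = sqrt(-1374 - 1846/49) = sqrt(-69172/49) = 2*I*sqrt(17293)/7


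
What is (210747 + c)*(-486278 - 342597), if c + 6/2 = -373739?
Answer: 135102480625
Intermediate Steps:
c = -373742 (c = -3 - 373739 = -373742)
(210747 + c)*(-486278 - 342597) = (210747 - 373742)*(-486278 - 342597) = -162995*(-828875) = 135102480625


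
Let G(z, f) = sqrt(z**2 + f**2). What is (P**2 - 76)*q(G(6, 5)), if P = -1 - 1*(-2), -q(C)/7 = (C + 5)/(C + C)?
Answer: 525/2 + 2625*sqrt(61)/122 ≈ 430.55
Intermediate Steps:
G(z, f) = sqrt(f**2 + z**2)
q(C) = -7*(5 + C)/(2*C) (q(C) = -7*(C + 5)/(C + C) = -7*(5 + C)/(2*C))
P = 1 (P = -1 + 2 = 1)
(P**2 - 76)*q(G(6, 5)) = (1**2 - 76)*(7*(-5 - sqrt(5**2 + 6**2))/(2*(sqrt(5**2 + 6**2)))) = (1 - 76)*(7*(-5 - sqrt(25 + 36))/(2*(sqrt(25 + 36)))) = -525*(-5 - sqrt(61))/(2*(sqrt(61))) = -525*sqrt(61)/61*(-5 - sqrt(61))/2 = -525*sqrt(61)*(-5 - sqrt(61))/122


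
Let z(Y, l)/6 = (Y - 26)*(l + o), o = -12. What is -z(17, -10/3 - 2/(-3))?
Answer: -792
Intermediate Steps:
z(Y, l) = 6*(-26 + Y)*(-12 + l) (z(Y, l) = 6*((Y - 26)*(l - 12)) = 6*((-26 + Y)*(-12 + l)) = 6*(-26 + Y)*(-12 + l))
-z(17, -10/3 - 2/(-3)) = -(1872 - 156*(-10/3 - 2/(-3)) - 72*17 + 6*17*(-10/3 - 2/(-3))) = -(1872 - 156*(-10*1/3 - 2*(-1/3)) - 1224 + 6*17*(-10*1/3 - 2*(-1/3))) = -(1872 - 156*(-10/3 + 2/3) - 1224 + 6*17*(-10/3 + 2/3)) = -(1872 - 156*(-8/3) - 1224 + 6*17*(-8/3)) = -(1872 + 416 - 1224 - 272) = -1*792 = -792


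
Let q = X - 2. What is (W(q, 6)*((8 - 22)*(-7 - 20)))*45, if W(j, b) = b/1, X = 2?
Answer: 102060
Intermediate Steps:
q = 0 (q = 2 - 2 = 0)
W(j, b) = b (W(j, b) = b*1 = b)
(W(q, 6)*((8 - 22)*(-7 - 20)))*45 = (6*((8 - 22)*(-7 - 20)))*45 = (6*(-14*(-27)))*45 = (6*378)*45 = 2268*45 = 102060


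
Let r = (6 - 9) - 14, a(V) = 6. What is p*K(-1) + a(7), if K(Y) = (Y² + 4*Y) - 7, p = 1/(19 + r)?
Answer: 1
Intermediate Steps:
r = -17 (r = -3 - 14 = -17)
p = ½ (p = 1/(19 - 17) = 1/2 = ½ ≈ 0.50000)
K(Y) = -7 + Y² + 4*Y
p*K(-1) + a(7) = (-7 + (-1)² + 4*(-1))/2 + 6 = (-7 + 1 - 4)/2 + 6 = (½)*(-10) + 6 = -5 + 6 = 1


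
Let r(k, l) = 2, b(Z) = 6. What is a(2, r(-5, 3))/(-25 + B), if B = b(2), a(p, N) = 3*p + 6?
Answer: -12/19 ≈ -0.63158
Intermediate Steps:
a(p, N) = 6 + 3*p
B = 6
a(2, r(-5, 3))/(-25 + B) = (6 + 3*2)/(-25 + 6) = (6 + 6)/(-19) = -1/19*12 = -12/19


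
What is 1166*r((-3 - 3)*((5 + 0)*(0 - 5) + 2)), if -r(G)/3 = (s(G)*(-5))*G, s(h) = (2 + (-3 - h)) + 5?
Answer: -323425080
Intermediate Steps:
s(h) = 4 - h (s(h) = (-1 - h) + 5 = 4 - h)
r(G) = -3*G*(-20 + 5*G) (r(G) = -3*(4 - G)*(-5)*G = -3*(-20 + 5*G)*G = -3*G*(-20 + 5*G))
1166*r((-3 - 3)*((5 + 0)*(0 - 5) + 2)) = 1166*(15*((-3 - 3)*((5 + 0)*(0 - 5) + 2))*(4 - (-3 - 3)*((5 + 0)*(0 - 5) + 2))) = 1166*(15*(-6*(5*(-5) + 2))*(4 - (-6)*(5*(-5) + 2))) = 1166*(15*(-6*(-25 + 2))*(4 - (-6)*(-25 + 2))) = 1166*(15*(-6*(-23))*(4 - (-6)*(-23))) = 1166*(15*138*(4 - 1*138)) = 1166*(15*138*(4 - 138)) = 1166*(15*138*(-134)) = 1166*(-277380) = -323425080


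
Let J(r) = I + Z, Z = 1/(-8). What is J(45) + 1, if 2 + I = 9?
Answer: 63/8 ≈ 7.8750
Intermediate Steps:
Z = -⅛ ≈ -0.12500
I = 7 (I = -2 + 9 = 7)
J(r) = 55/8 (J(r) = 7 - ⅛ = 55/8)
J(45) + 1 = 55/8 + 1 = 63/8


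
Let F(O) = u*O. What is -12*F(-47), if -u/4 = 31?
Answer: -69936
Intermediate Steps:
u = -124 (u = -4*31 = -124)
F(O) = -124*O
-12*F(-47) = -(-1488)*(-47) = -12*5828 = -69936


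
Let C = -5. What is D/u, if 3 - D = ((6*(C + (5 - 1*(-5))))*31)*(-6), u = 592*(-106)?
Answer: -5583/62752 ≈ -0.088969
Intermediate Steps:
u = -62752
D = 5583 (D = 3 - (6*(-5 + (5 - 1*(-5))))*31*(-6) = 3 - (6*(-5 + (5 + 5)))*31*(-6) = 3 - (6*(-5 + 10))*31*(-6) = 3 - (6*5)*31*(-6) = 3 - 30*31*(-6) = 3 - 930*(-6) = 3 - 1*(-5580) = 3 + 5580 = 5583)
D/u = 5583/(-62752) = 5583*(-1/62752) = -5583/62752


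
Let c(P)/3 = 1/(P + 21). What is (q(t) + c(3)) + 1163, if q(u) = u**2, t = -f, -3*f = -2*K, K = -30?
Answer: 12505/8 ≈ 1563.1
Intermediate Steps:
c(P) = 3/(21 + P) (c(P) = 3/(P + 21) = 3/(21 + P))
f = -20 (f = -(-2)*(-30)/3 = -1/3*60 = -20)
t = 20 (t = -1*(-20) = 20)
(q(t) + c(3)) + 1163 = (20**2 + 3/(21 + 3)) + 1163 = (400 + 3/24) + 1163 = (400 + 3*(1/24)) + 1163 = (400 + 1/8) + 1163 = 3201/8 + 1163 = 12505/8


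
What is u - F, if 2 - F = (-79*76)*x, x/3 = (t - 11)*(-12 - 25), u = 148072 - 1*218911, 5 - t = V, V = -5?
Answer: -737285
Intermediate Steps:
t = 10 (t = 5 - 1*(-5) = 5 + 5 = 10)
u = -70839 (u = 148072 - 218911 = -70839)
x = 111 (x = 3*((10 - 11)*(-12 - 25)) = 3*(-1*(-37)) = 3*37 = 111)
F = 666446 (F = 2 - (-79*76)*111 = 2 - (-6004)*111 = 2 - 1*(-666444) = 2 + 666444 = 666446)
u - F = -70839 - 1*666446 = -70839 - 666446 = -737285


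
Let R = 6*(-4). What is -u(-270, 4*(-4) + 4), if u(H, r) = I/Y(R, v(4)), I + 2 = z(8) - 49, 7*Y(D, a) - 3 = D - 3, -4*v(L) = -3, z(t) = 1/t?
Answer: -2849/192 ≈ -14.839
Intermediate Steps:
v(L) = 3/4 (v(L) = -1/4*(-3) = 3/4)
R = -24
Y(D, a) = D/7 (Y(D, a) = 3/7 + (D - 3)/7 = 3/7 + (-3 + D)/7 = 3/7 + (-3/7 + D/7) = D/7)
I = -407/8 (I = -2 + (1/8 - 49) = -2 - 391/8 = -407/8 ≈ -50.875)
u(H, r) = 2849/192 (u(H, r) = -407/(8*((1/7)*(-24))) = -407/(8*(-24/7)) = -407/8*(-7/24) = 2849/192)
-u(-270, 4*(-4) + 4) = -1*2849/192 = -2849/192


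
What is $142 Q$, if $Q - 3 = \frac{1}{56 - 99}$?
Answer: $\frac{18176}{43} \approx 422.7$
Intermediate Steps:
$Q = \frac{128}{43}$ ($Q = 3 + \frac{1}{56 - 99} = 3 + \frac{1}{-43} = 3 - \frac{1}{43} = \frac{128}{43} \approx 2.9767$)
$142 Q = 142 \cdot \frac{128}{43} = \frac{18176}{43}$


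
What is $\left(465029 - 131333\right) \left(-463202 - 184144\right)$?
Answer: $-216016770816$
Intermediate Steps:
$\left(465029 - 131333\right) \left(-463202 - 184144\right) = 333696 \left(-647346\right) = -216016770816$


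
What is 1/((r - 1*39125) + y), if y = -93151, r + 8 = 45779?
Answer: -1/86505 ≈ -1.1560e-5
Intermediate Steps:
r = 45771 (r = -8 + 45779 = 45771)
1/((r - 1*39125) + y) = 1/((45771 - 1*39125) - 93151) = 1/((45771 - 39125) - 93151) = 1/(6646 - 93151) = 1/(-86505) = -1/86505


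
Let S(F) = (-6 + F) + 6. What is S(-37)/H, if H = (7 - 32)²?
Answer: -37/625 ≈ -0.059200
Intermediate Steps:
S(F) = F
H = 625 (H = (-25)² = 625)
S(-37)/H = -37/625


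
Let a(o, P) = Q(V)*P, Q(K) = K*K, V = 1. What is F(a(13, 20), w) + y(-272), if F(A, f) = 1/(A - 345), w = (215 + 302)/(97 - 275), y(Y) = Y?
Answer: -88401/325 ≈ -272.00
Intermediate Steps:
Q(K) = K**2
w = -517/178 (w = 517/(-178) = 517*(-1/178) = -517/178 ≈ -2.9045)
a(o, P) = P (a(o, P) = 1**2*P = 1*P = P)
F(A, f) = 1/(-345 + A)
F(a(13, 20), w) + y(-272) = 1/(-345 + 20) - 272 = 1/(-325) - 272 = -1/325 - 272 = -88401/325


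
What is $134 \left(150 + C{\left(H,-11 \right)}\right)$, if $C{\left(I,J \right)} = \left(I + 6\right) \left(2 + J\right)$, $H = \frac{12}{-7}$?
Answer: $\frac{104520}{7} \approx 14931.0$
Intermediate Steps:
$H = - \frac{12}{7}$ ($H = 12 \left(- \frac{1}{7}\right) = - \frac{12}{7} \approx -1.7143$)
$C{\left(I,J \right)} = \left(2 + J\right) \left(6 + I\right)$ ($C{\left(I,J \right)} = \left(6 + I\right) \left(2 + J\right) = \left(2 + J\right) \left(6 + I\right)$)
$134 \left(150 + C{\left(H,-11 \right)}\right) = 134 \left(150 + \left(12 + 2 \left(- \frac{12}{7}\right) + 6 \left(-11\right) - - \frac{132}{7}\right)\right) = 134 \left(150 + \left(12 - \frac{24}{7} - 66 + \frac{132}{7}\right)\right) = 134 \left(150 - \frac{270}{7}\right) = 134 \cdot \frac{780}{7} = \frac{104520}{7}$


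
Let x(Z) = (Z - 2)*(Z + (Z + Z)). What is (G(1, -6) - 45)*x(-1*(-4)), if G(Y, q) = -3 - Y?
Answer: -1176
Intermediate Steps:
x(Z) = 3*Z*(-2 + Z) (x(Z) = (-2 + Z)*(Z + 2*Z) = (-2 + Z)*(3*Z) = 3*Z*(-2 + Z))
(G(1, -6) - 45)*x(-1*(-4)) = ((-3 - 1*1) - 45)*(3*(-1*(-4))*(-2 - 1*(-4))) = ((-3 - 1) - 45)*(3*4*(-2 + 4)) = (-4 - 45)*(3*4*2) = -49*24 = -1176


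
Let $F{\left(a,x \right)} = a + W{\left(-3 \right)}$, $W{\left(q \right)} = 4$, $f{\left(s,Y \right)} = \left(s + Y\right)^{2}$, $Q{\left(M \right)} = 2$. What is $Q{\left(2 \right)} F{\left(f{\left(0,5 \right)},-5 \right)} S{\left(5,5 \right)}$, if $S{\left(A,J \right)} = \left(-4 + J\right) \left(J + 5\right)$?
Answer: $580$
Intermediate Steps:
$S{\left(A,J \right)} = \left(-4 + J\right) \left(5 + J\right)$
$f{\left(s,Y \right)} = \left(Y + s\right)^{2}$
$F{\left(a,x \right)} = 4 + a$ ($F{\left(a,x \right)} = a + 4 = 4 + a$)
$Q{\left(2 \right)} F{\left(f{\left(0,5 \right)},-5 \right)} S{\left(5,5 \right)} = 2 \left(4 + \left(5 + 0\right)^{2}\right) \left(-20 + 5 + 5^{2}\right) = 2 \left(4 + 5^{2}\right) \left(-20 + 5 + 25\right) = 2 \left(4 + 25\right) 10 = 2 \cdot 29 \cdot 10 = 58 \cdot 10 = 580$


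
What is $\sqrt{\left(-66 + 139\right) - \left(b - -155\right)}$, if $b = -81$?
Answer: $i \approx 1.0 i$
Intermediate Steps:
$\sqrt{\left(-66 + 139\right) - \left(b - -155\right)} = \sqrt{\left(-66 + 139\right) - \left(-81 - -155\right)} = \sqrt{73 - \left(-81 + 155\right)} = \sqrt{73 - 74} = \sqrt{-1} = i$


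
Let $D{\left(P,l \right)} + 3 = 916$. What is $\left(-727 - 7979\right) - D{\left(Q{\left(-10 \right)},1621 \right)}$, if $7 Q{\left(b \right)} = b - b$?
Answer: $-9619$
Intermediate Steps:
$Q{\left(b \right)} = 0$ ($Q{\left(b \right)} = \frac{b - b}{7} = \frac{1}{7} \cdot 0 = 0$)
$D{\left(P,l \right)} = 913$ ($D{\left(P,l \right)} = -3 + 916 = 913$)
$\left(-727 - 7979\right) - D{\left(Q{\left(-10 \right)},1621 \right)} = \left(-727 - 7979\right) - 913 = -8706 - 913 = -9619$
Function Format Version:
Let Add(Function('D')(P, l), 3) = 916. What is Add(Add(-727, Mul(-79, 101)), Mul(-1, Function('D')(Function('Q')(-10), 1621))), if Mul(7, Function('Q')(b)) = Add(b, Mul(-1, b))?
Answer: -9619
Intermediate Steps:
Function('Q')(b) = 0 (Function('Q')(b) = Mul(Rational(1, 7), Add(b, Mul(-1, b))) = Mul(Rational(1, 7), 0) = 0)
Function('D')(P, l) = 913 (Function('D')(P, l) = Add(-3, 916) = 913)
Add(Add(-727, Mul(-79, 101)), Mul(-1, Function('D')(Function('Q')(-10), 1621))) = Add(Add(-727, Mul(-79, 101)), Mul(-1, 913)) = Add(Add(-727, -7979), -913) = Add(-8706, -913) = -9619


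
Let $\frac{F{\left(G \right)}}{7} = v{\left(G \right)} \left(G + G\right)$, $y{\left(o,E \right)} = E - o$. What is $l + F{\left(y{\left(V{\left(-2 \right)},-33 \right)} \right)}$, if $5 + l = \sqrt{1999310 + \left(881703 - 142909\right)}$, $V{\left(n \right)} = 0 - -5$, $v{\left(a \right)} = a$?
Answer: $20211 + 46 \sqrt{1294} \approx 21866.0$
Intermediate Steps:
$V{\left(n \right)} = 5$ ($V{\left(n \right)} = 0 + 5 = 5$)
$l = -5 + 46 \sqrt{1294}$ ($l = -5 + \sqrt{1999310 + \left(881703 - 142909\right)} = -5 + \sqrt{1999310 + 738794} = -5 + \sqrt{2738104} = -5 + 46 \sqrt{1294} \approx 1649.7$)
$F{\left(G \right)} = 14 G^{2}$ ($F{\left(G \right)} = 7 G \left(G + G\right) = 7 G 2 G = 7 \cdot 2 G^{2} = 14 G^{2}$)
$l + F{\left(y{\left(V{\left(-2 \right)},-33 \right)} \right)} = \left(-5 + 46 \sqrt{1294}\right) + 14 \left(-33 - 5\right)^{2} = \left(-5 + 46 \sqrt{1294}\right) + 14 \left(-38\right)^{2} = \left(-5 + 46 \sqrt{1294}\right) + 14 \cdot 1444 = \left(-5 + 46 \sqrt{1294}\right) + 20216 = 20211 + 46 \sqrt{1294}$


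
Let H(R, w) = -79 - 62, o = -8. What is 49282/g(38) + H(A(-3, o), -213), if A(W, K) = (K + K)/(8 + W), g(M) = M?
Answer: 21962/19 ≈ 1155.9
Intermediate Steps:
A(W, K) = 2*K/(8 + W) (A(W, K) = (2*K)/(8 + W) = 2*K/(8 + W))
H(R, w) = -141
49282/g(38) + H(A(-3, o), -213) = 49282/38 - 141 = 49282*(1/38) - 141 = 24641/19 - 141 = 21962/19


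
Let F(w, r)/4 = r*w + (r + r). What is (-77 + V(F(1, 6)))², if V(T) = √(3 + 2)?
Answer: (77 - √5)² ≈ 5589.6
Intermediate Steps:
F(w, r) = 8*r + 4*r*w (F(w, r) = 4*(r*w + (r + r)) = 4*(r*w + 2*r) = 4*(2*r + r*w) = 8*r + 4*r*w)
V(T) = √5
(-77 + V(F(1, 6)))² = (-77 + √5)²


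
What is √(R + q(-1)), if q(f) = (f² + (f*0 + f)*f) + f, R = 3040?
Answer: √3041 ≈ 55.145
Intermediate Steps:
q(f) = f + 2*f² (q(f) = (f² + (0 + f)*f) + f = (f² + f*f) + f = (f² + f²) + f = 2*f² + f = f + 2*f²)
√(R + q(-1)) = √(3040 - (1 + 2*(-1))) = √(3040 - (1 - 2)) = √(3040 - 1*(-1)) = √(3040 + 1) = √3041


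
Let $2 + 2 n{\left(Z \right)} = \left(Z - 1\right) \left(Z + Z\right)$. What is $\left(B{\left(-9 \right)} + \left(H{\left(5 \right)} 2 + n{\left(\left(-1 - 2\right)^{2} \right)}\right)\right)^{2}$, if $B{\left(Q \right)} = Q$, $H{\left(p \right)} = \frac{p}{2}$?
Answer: $4489$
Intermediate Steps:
$H{\left(p \right)} = \frac{p}{2}$ ($H{\left(p \right)} = p \frac{1}{2} = \frac{p}{2}$)
$n{\left(Z \right)} = -1 + Z \left(-1 + Z\right)$ ($n{\left(Z \right)} = -1 + \frac{\left(Z - 1\right) \left(Z + Z\right)}{2} = -1 + \frac{\left(-1 + Z\right) 2 Z}{2} = -1 + \frac{2 Z \left(-1 + Z\right)}{2} = -1 + Z \left(-1 + Z\right)$)
$\left(B{\left(-9 \right)} + \left(H{\left(5 \right)} 2 + n{\left(\left(-1 - 2\right)^{2} \right)}\right)\right)^{2} = \left(-9 - \left(1 + \left(-1 - 2\right)^{2} - \left(-1 - 2\right)^{4} - \frac{1}{2} \cdot 5 \cdot 2\right)\right)^{2} = \left(-9 + \left(\frac{5}{2} \cdot 2 - \left(10 - 81\right)\right)\right)^{2} = \left(-9 + \left(5 - \left(10 - 81\right)\right)\right)^{2} = \left(-9 + \left(5 - -71\right)\right)^{2} = \left(-9 + \left(5 + 71\right)\right)^{2} = \left(-9 + 76\right)^{2} = 67^{2} = 4489$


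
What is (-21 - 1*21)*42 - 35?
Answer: -1799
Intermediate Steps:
(-21 - 1*21)*42 - 35 = (-21 - 21)*42 - 35 = -42*42 - 35 = -1764 - 35 = -1799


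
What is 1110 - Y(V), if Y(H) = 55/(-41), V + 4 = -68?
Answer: 45565/41 ≈ 1111.3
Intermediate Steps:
V = -72 (V = -4 - 68 = -72)
Y(H) = -55/41 (Y(H) = 55*(-1/41) = -55/41)
1110 - Y(V) = 1110 - 1*(-55/41) = 1110 + 55/41 = 45565/41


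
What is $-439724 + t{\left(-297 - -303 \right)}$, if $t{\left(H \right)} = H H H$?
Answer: $-439508$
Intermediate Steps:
$t{\left(H \right)} = H^{3}$ ($t{\left(H \right)} = H^{2} H = H^{3}$)
$-439724 + t{\left(-297 - -303 \right)} = -439724 + \left(-297 - -303\right)^{3} = -439724 + \left(-297 + 303\right)^{3} = -439724 + 6^{3} = -439724 + 216 = -439508$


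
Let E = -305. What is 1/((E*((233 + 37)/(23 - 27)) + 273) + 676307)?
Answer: 2/1394335 ≈ 1.4344e-6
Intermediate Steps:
1/((E*((233 + 37)/(23 - 27)) + 273) + 676307) = 1/((-305*(233 + 37)/(23 - 27) + 273) + 676307) = 1/((-82350/(-4) + 273) + 676307) = 1/((-82350*(-1)/4 + 273) + 676307) = 1/((-305*(-135/2) + 273) + 676307) = 1/((41175/2 + 273) + 676307) = 1/(41721/2 + 676307) = 1/(1394335/2) = 2/1394335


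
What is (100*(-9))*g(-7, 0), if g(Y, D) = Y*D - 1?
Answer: 900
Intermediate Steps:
g(Y, D) = -1 + D*Y (g(Y, D) = D*Y - 1 = -1 + D*Y)
(100*(-9))*g(-7, 0) = (100*(-9))*(-1 + 0*(-7)) = -900*(-1 + 0) = -900*(-1) = 900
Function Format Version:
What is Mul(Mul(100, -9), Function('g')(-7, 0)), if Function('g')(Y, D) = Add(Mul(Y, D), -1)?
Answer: 900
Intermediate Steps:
Function('g')(Y, D) = Add(-1, Mul(D, Y)) (Function('g')(Y, D) = Add(Mul(D, Y), -1) = Add(-1, Mul(D, Y)))
Mul(Mul(100, -9), Function('g')(-7, 0)) = Mul(Mul(100, -9), Add(-1, Mul(0, -7))) = Mul(-900, Add(-1, 0)) = Mul(-900, -1) = 900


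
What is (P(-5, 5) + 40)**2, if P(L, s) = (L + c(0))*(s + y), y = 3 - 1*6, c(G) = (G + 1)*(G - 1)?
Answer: 784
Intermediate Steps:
c(G) = (1 + G)*(-1 + G)
y = -3 (y = 3 - 6 = -3)
P(L, s) = (-1 + L)*(-3 + s) (P(L, s) = (L + (-1 + 0**2))*(s - 3) = (L + (-1 + 0))*(-3 + s) = (L - 1)*(-3 + s) = (-1 + L)*(-3 + s))
(P(-5, 5) + 40)**2 = ((3 - 1*5 - 3*(-5) - 5*5) + 40)**2 = ((3 - 5 + 15 - 25) + 40)**2 = (-12 + 40)**2 = 28**2 = 784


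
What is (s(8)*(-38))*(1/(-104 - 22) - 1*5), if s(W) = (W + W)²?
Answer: 3069184/63 ≈ 48717.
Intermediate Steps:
s(W) = 4*W² (s(W) = (2*W)² = 4*W²)
(s(8)*(-38))*(1/(-104 - 22) - 1*5) = ((4*8²)*(-38))*(1/(-104 - 22) - 1*5) = ((4*64)*(-38))*(1/(-126) - 5) = (256*(-38))*(-1/126 - 5) = -9728*(-631/126) = 3069184/63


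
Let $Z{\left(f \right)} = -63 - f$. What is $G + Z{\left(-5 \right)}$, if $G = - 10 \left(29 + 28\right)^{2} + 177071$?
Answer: $144523$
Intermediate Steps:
$G = 144581$ ($G = - 10 \cdot 57^{2} + 177071 = \left(-10\right) 3249 + 177071 = -32490 + 177071 = 144581$)
$G + Z{\left(-5 \right)} = 144581 - 58 = 144523$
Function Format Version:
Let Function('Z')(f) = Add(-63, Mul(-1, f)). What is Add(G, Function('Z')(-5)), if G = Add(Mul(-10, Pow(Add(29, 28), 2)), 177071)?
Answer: 144523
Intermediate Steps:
G = 144581 (G = Add(Mul(-10, Pow(57, 2)), 177071) = Add(Mul(-10, 3249), 177071) = Add(-32490, 177071) = 144581)
Add(G, Function('Z')(-5)) = Add(144581, Add(-63, Mul(-1, -5))) = Add(144581, Add(-63, 5)) = Add(144581, -58) = 144523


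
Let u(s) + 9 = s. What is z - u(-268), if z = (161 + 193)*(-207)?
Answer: -73001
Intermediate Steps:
z = -73278 (z = 354*(-207) = -73278)
u(s) = -9 + s
z - u(-268) = -73278 - (-9 - 268) = -73278 - 1*(-277) = -73278 + 277 = -73001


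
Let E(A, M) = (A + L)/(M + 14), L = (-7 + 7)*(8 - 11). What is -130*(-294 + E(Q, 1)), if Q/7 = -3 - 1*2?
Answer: 115570/3 ≈ 38523.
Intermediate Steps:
Q = -35 (Q = 7*(-3 - 1*2) = 7*(-3 - 2) = 7*(-5) = -35)
L = 0 (L = 0*(-3) = 0)
E(A, M) = A/(14 + M) (E(A, M) = (A + 0)/(M + 14) = A/(14 + M))
-130*(-294 + E(Q, 1)) = -130*(-294 - 35/(14 + 1)) = -130*(-294 - 35/15) = -130*(-294 - 35*1/15) = -130*(-294 - 7/3) = -130*(-889/3) = 115570/3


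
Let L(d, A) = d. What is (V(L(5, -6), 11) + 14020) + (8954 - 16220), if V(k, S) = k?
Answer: 6759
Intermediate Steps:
(V(L(5, -6), 11) + 14020) + (8954 - 16220) = (5 + 14020) + (8954 - 16220) = 14025 - 7266 = 6759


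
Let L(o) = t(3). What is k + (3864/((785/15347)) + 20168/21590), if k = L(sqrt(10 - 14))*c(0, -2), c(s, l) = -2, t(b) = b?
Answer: 25604371754/338963 ≈ 75537.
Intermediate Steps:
L(o) = 3
k = -6 (k = 3*(-2) = -6)
k + (3864/((785/15347)) + 20168/21590) = -6 + (3864/((785/15347)) + 20168/21590) = -6 + (3864/((785*(1/15347))) + 20168*(1/21590)) = -6 + (3864/(785/15347) + 10084/10795) = -6 + (3864*(15347/785) + 10084/10795) = -6 + (59300808/785 + 10084/10795) = -6 + 25606405532/338963 = 25604371754/338963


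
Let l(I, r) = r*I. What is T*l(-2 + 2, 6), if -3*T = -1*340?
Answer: 0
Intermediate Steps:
T = 340/3 (T = -(-1)*340/3 = -⅓*(-340) = 340/3 ≈ 113.33)
l(I, r) = I*r
T*l(-2 + 2, 6) = 340*((-2 + 2)*6)/3 = 340*(0*6)/3 = (340/3)*0 = 0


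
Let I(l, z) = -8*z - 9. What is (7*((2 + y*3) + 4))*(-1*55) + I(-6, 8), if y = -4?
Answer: 2237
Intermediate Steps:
I(l, z) = -9 - 8*z
(7*((2 + y*3) + 4))*(-1*55) + I(-6, 8) = (7*((2 - 4*3) + 4))*(-1*55) + (-9 - 8*8) = (7*((2 - 12) + 4))*(-55) + (-9 - 64) = (7*(-10 + 4))*(-55) - 73 = (7*(-6))*(-55) - 73 = -42*(-55) - 73 = 2310 - 73 = 2237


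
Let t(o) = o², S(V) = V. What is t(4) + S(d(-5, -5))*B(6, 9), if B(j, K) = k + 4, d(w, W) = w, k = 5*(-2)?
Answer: 46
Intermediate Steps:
k = -10
B(j, K) = -6 (B(j, K) = -10 + 4 = -6)
t(4) + S(d(-5, -5))*B(6, 9) = 4² - 5*(-6) = 16 + 30 = 46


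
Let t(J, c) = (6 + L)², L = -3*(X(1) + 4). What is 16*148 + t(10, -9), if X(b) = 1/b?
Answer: 2449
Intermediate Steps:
X(b) = 1/b
L = -15 (L = -3*(1/1 + 4) = -3*(1 + 4) = -3*5 = -15)
t(J, c) = 81 (t(J, c) = (6 - 15)² = (-9)² = 81)
16*148 + t(10, -9) = 16*148 + 81 = 2368 + 81 = 2449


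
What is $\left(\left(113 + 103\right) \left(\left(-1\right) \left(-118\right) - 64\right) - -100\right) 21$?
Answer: $247044$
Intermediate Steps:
$\left(\left(113 + 103\right) \left(\left(-1\right) \left(-118\right) - 64\right) - -100\right) 21 = \left(216 \left(118 - 64\right) + \left(-32 + 132\right)\right) 21 = \left(216 \cdot 54 + 100\right) 21 = \left(11664 + 100\right) 21 = 11764 \cdot 21 = 247044$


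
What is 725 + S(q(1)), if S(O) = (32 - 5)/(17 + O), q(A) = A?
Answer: 1453/2 ≈ 726.50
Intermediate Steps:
S(O) = 27/(17 + O)
725 + S(q(1)) = 725 + 27/(17 + 1) = 725 + 27/18 = 725 + 27*(1/18) = 725 + 3/2 = 1453/2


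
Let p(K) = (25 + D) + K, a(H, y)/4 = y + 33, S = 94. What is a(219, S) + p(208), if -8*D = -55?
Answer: 5983/8 ≈ 747.88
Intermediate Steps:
D = 55/8 (D = -⅛*(-55) = 55/8 ≈ 6.8750)
a(H, y) = 132 + 4*y (a(H, y) = 4*(y + 33) = 4*(33 + y) = 132 + 4*y)
p(K) = 255/8 + K (p(K) = (25 + 55/8) + K = 255/8 + K)
a(219, S) + p(208) = (132 + 4*94) + (255/8 + 208) = (132 + 376) + 1919/8 = 508 + 1919/8 = 5983/8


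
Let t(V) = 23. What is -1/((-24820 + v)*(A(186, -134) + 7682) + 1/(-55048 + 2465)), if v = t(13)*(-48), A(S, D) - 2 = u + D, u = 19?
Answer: 52583/10317770846749 ≈ 5.0964e-9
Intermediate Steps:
A(S, D) = 21 + D (A(S, D) = 2 + (19 + D) = 21 + D)
v = -1104 (v = 23*(-48) = -1104)
-1/((-24820 + v)*(A(186, -134) + 7682) + 1/(-55048 + 2465)) = -1/((-24820 - 1104)*((21 - 134) + 7682) + 1/(-55048 + 2465)) = -1/(-25924*(-113 + 7682) + 1/(-52583)) = -1/(-25924*7569 - 1/52583) = -1/(-196218756 - 1/52583) = -1/(-10317770846749/52583) = -1*(-52583/10317770846749) = 52583/10317770846749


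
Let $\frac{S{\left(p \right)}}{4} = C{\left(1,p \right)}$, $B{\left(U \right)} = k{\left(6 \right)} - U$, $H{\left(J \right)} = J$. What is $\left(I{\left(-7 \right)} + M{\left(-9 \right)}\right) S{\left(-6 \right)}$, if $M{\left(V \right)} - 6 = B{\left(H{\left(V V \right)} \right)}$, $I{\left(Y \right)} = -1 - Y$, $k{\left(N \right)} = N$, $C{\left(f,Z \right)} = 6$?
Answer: $-1512$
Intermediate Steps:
$B{\left(U \right)} = 6 - U$
$S{\left(p \right)} = 24$ ($S{\left(p \right)} = 4 \cdot 6 = 24$)
$M{\left(V \right)} = 12 - V^{2}$ ($M{\left(V \right)} = 6 - \left(-6 + V V\right) = 6 - \left(-6 + V^{2}\right) = 12 - V^{2}$)
$\left(I{\left(-7 \right)} + M{\left(-9 \right)}\right) S{\left(-6 \right)} = \left(\left(-1 - -7\right) + \left(12 - \left(-9\right)^{2}\right)\right) 24 = \left(\left(-1 + 7\right) + \left(12 - 81\right)\right) 24 = \left(6 + \left(12 - 81\right)\right) 24 = \left(6 - 69\right) 24 = \left(-63\right) 24 = -1512$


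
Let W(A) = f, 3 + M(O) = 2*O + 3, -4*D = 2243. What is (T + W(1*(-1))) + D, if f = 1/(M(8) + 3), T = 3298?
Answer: 208035/76 ≈ 2737.3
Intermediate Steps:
D = -2243/4 (D = -¼*2243 = -2243/4 ≈ -560.75)
M(O) = 2*O (M(O) = -3 + (2*O + 3) = -3 + (3 + 2*O) = 2*O)
f = 1/19 (f = 1/(2*8 + 3) = 1/(16 + 3) = 1/19 ≈ 0.052632)
W(A) = 1/19
(T + W(1*(-1))) + D = (3298 + 1/19) - 2243/4 = 62663/19 - 2243/4 = 208035/76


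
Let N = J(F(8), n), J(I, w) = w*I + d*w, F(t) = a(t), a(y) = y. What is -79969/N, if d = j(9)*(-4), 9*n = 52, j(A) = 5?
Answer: 239907/208 ≈ 1153.4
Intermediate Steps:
F(t) = t
n = 52/9 (n = (⅑)*52 = 52/9 ≈ 5.7778)
d = -20 (d = 5*(-4) = -20)
J(I, w) = -20*w + I*w (J(I, w) = w*I - 20*w = I*w - 20*w = -20*w + I*w)
N = -208/3 (N = 52*(-20 + 8)/9 = (52/9)*(-12) = -208/3 ≈ -69.333)
-79969/N = -79969/(-208/3) = -79969*(-3/208) = 239907/208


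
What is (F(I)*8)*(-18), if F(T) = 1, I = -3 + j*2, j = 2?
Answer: -144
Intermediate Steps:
I = 1 (I = -3 + 2*2 = -3 + 4 = 1)
(F(I)*8)*(-18) = (1*8)*(-18) = 8*(-18) = -144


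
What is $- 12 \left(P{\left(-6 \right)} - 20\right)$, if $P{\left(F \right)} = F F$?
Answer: $-192$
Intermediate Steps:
$P{\left(F \right)} = F^{2}$
$- 12 \left(P{\left(-6 \right)} - 20\right) = - 12 \left(\left(-6\right)^{2} - 20\right) = - 12 \left(36 - 20\right) = \left(-12\right) 16 = -192$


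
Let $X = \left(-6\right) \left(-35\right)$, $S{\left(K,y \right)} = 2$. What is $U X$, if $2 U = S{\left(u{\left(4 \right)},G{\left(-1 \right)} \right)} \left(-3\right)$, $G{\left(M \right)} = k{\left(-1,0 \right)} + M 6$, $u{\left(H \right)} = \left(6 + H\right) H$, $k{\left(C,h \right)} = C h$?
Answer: $-630$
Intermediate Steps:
$u{\left(H \right)} = H \left(6 + H\right)$
$G{\left(M \right)} = 6 M$ ($G{\left(M \right)} = \left(-1\right) 0 + M 6 = 0 + 6 M = 6 M$)
$X = 210$
$U = -3$ ($U = \frac{2 \left(-3\right)}{2} = \frac{1}{2} \left(-6\right) = -3$)
$U X = \left(-3\right) 210 = -630$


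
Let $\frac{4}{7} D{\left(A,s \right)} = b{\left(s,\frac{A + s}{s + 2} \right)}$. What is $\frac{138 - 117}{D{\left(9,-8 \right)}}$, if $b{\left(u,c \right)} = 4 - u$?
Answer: $1$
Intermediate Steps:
$D{\left(A,s \right)} = 7 - \frac{7 s}{4}$ ($D{\left(A,s \right)} = \frac{7 \left(4 - s\right)}{4} = 7 - \frac{7 s}{4}$)
$\frac{138 - 117}{D{\left(9,-8 \right)}} = \frac{138 - 117}{7 - -14} = \frac{138 - 117}{7 + 14} = \frac{21}{21} = 21 \cdot \frac{1}{21} = 1$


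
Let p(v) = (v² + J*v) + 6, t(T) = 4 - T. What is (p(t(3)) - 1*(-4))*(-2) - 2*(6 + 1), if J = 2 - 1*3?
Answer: -34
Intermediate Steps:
J = -1 (J = 2 - 3 = -1)
p(v) = 6 + v² - v (p(v) = (v² - v) + 6 = 6 + v² - v)
(p(t(3)) - 1*(-4))*(-2) - 2*(6 + 1) = ((6 + (4 - 1*3)² - (4 - 1*3)) - 1*(-4))*(-2) - 2*(6 + 1) = ((6 + (4 - 3)² - (4 - 3)) + 4)*(-2) - 2*7 = ((6 + 1² - 1*1) + 4)*(-2) - 14 = ((6 + 1 - 1) + 4)*(-2) - 14 = (6 + 4)*(-2) - 14 = 10*(-2) - 14 = -20 - 14 = -34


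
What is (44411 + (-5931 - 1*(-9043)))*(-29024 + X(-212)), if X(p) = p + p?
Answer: -1399457304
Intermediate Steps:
X(p) = 2*p
(44411 + (-5931 - 1*(-9043)))*(-29024 + X(-212)) = (44411 + (-5931 - 1*(-9043)))*(-29024 + 2*(-212)) = (44411 + (-5931 + 9043))*(-29024 - 424) = (44411 + 3112)*(-29448) = 47523*(-29448) = -1399457304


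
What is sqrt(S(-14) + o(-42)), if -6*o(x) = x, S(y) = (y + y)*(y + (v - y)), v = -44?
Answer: sqrt(1239) ≈ 35.199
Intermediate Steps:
S(y) = -88*y (S(y) = (y + y)*(y + (-44 - y)) = (2*y)*(-44) = -88*y)
o(x) = -x/6
sqrt(S(-14) + o(-42)) = sqrt(-88*(-14) - 1/6*(-42)) = sqrt(1232 + 7) = sqrt(1239)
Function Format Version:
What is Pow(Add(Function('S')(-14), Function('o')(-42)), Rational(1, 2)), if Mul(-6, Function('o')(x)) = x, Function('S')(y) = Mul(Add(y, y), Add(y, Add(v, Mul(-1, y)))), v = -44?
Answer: Pow(1239, Rational(1, 2)) ≈ 35.199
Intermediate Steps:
Function('S')(y) = Mul(-88, y) (Function('S')(y) = Mul(Add(y, y), Add(y, Add(-44, Mul(-1, y)))) = Mul(Mul(2, y), -44) = Mul(-88, y))
Function('o')(x) = Mul(Rational(-1, 6), x)
Pow(Add(Function('S')(-14), Function('o')(-42)), Rational(1, 2)) = Pow(Add(Mul(-88, -14), Mul(Rational(-1, 6), -42)), Rational(1, 2)) = Pow(Add(1232, 7), Rational(1, 2)) = Pow(1239, Rational(1, 2))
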